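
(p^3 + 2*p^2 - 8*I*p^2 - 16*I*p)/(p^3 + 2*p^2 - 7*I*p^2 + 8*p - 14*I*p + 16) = p/(p + I)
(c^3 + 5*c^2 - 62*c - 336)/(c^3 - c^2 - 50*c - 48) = (c + 7)/(c + 1)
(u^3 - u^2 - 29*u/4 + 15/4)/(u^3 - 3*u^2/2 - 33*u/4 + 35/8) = 2*(u - 3)/(2*u - 7)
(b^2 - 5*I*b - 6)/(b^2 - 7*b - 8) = (-b^2 + 5*I*b + 6)/(-b^2 + 7*b + 8)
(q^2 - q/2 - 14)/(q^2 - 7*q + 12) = (q + 7/2)/(q - 3)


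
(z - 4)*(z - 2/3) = z^2 - 14*z/3 + 8/3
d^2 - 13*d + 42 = (d - 7)*(d - 6)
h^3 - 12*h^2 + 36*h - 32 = (h - 8)*(h - 2)^2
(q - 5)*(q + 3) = q^2 - 2*q - 15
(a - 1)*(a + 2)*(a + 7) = a^3 + 8*a^2 + 5*a - 14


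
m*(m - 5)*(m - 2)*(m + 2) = m^4 - 5*m^3 - 4*m^2 + 20*m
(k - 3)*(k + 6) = k^2 + 3*k - 18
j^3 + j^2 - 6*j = j*(j - 2)*(j + 3)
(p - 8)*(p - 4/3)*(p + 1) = p^3 - 25*p^2/3 + 4*p/3 + 32/3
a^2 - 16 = (a - 4)*(a + 4)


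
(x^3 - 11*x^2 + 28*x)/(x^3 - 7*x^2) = (x - 4)/x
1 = 1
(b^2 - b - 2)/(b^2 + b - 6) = (b + 1)/(b + 3)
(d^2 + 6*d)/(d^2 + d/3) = 3*(d + 6)/(3*d + 1)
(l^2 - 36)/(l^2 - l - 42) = (l - 6)/(l - 7)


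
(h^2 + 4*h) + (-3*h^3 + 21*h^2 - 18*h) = -3*h^3 + 22*h^2 - 14*h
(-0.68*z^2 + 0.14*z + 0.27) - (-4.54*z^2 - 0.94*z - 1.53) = 3.86*z^2 + 1.08*z + 1.8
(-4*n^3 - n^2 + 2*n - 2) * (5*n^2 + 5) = -20*n^5 - 5*n^4 - 10*n^3 - 15*n^2 + 10*n - 10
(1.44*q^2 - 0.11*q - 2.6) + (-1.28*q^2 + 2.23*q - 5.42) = 0.16*q^2 + 2.12*q - 8.02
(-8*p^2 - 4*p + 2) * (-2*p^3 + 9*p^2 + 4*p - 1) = 16*p^5 - 64*p^4 - 72*p^3 + 10*p^2 + 12*p - 2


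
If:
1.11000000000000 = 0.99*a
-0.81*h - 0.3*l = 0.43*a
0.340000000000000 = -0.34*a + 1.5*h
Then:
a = 1.12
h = 0.48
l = -2.91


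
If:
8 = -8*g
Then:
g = -1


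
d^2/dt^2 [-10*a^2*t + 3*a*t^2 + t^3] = 6*a + 6*t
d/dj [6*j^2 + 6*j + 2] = 12*j + 6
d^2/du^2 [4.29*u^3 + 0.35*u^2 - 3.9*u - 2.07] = 25.74*u + 0.7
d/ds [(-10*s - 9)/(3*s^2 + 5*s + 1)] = (30*s^2 + 54*s + 35)/(9*s^4 + 30*s^3 + 31*s^2 + 10*s + 1)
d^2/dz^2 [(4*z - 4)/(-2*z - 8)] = 20/(z + 4)^3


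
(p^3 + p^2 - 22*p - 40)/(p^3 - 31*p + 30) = (p^2 + 6*p + 8)/(p^2 + 5*p - 6)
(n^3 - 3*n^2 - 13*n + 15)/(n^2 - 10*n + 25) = (n^2 + 2*n - 3)/(n - 5)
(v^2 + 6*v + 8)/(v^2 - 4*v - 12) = (v + 4)/(v - 6)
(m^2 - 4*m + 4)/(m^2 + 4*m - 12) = (m - 2)/(m + 6)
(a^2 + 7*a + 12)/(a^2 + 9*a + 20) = (a + 3)/(a + 5)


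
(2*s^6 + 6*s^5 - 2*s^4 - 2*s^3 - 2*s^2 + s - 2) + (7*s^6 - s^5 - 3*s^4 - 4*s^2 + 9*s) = 9*s^6 + 5*s^5 - 5*s^4 - 2*s^3 - 6*s^2 + 10*s - 2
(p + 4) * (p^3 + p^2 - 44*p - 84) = p^4 + 5*p^3 - 40*p^2 - 260*p - 336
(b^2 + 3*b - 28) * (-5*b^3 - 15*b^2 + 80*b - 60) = -5*b^5 - 30*b^4 + 175*b^3 + 600*b^2 - 2420*b + 1680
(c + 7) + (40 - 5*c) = 47 - 4*c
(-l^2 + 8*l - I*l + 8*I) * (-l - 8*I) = l^3 - 8*l^2 + 9*I*l^2 - 8*l - 72*I*l + 64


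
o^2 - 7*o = o*(o - 7)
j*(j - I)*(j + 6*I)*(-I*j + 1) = -I*j^4 + 6*j^3 - I*j^2 + 6*j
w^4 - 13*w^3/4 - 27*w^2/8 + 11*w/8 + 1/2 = (w - 4)*(w - 1/2)*(w + 1/4)*(w + 1)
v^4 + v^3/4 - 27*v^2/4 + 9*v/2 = v*(v - 2)*(v - 3/4)*(v + 3)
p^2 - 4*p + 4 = (p - 2)^2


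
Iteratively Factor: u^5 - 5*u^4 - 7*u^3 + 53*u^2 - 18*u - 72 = (u - 4)*(u^4 - u^3 - 11*u^2 + 9*u + 18) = (u - 4)*(u + 1)*(u^3 - 2*u^2 - 9*u + 18) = (u - 4)*(u + 1)*(u + 3)*(u^2 - 5*u + 6) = (u - 4)*(u - 3)*(u + 1)*(u + 3)*(u - 2)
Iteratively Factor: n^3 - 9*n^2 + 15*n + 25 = (n + 1)*(n^2 - 10*n + 25) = (n - 5)*(n + 1)*(n - 5)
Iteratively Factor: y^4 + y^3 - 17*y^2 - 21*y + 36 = (y + 3)*(y^3 - 2*y^2 - 11*y + 12) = (y - 1)*(y + 3)*(y^2 - y - 12) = (y - 4)*(y - 1)*(y + 3)*(y + 3)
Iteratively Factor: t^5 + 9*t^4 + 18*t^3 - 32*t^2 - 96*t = (t)*(t^4 + 9*t^3 + 18*t^2 - 32*t - 96) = t*(t + 4)*(t^3 + 5*t^2 - 2*t - 24) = t*(t + 4)^2*(t^2 + t - 6) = t*(t - 2)*(t + 4)^2*(t + 3)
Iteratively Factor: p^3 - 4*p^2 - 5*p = (p)*(p^2 - 4*p - 5) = p*(p + 1)*(p - 5)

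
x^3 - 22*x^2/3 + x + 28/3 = (x - 7)*(x - 4/3)*(x + 1)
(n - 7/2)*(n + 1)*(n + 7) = n^3 + 9*n^2/2 - 21*n - 49/2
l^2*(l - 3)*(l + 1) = l^4 - 2*l^3 - 3*l^2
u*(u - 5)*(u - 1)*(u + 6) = u^4 - 31*u^2 + 30*u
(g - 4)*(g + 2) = g^2 - 2*g - 8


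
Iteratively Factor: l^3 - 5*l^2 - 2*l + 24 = (l - 4)*(l^2 - l - 6) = (l - 4)*(l - 3)*(l + 2)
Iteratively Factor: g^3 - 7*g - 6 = (g + 1)*(g^2 - g - 6) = (g - 3)*(g + 1)*(g + 2)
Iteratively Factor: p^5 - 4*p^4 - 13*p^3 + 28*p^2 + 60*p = (p + 2)*(p^4 - 6*p^3 - p^2 + 30*p) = p*(p + 2)*(p^3 - 6*p^2 - p + 30) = p*(p - 5)*(p + 2)*(p^2 - p - 6) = p*(p - 5)*(p + 2)^2*(p - 3)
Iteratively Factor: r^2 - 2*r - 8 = (r + 2)*(r - 4)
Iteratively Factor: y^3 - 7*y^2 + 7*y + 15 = (y + 1)*(y^2 - 8*y + 15) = (y - 3)*(y + 1)*(y - 5)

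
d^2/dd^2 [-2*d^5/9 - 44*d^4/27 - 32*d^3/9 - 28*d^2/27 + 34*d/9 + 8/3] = -40*d^3/9 - 176*d^2/9 - 64*d/3 - 56/27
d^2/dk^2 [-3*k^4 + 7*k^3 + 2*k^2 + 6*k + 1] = -36*k^2 + 42*k + 4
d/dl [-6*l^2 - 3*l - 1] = -12*l - 3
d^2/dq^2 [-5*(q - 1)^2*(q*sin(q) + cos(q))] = 5*q*(q - 1)^2*sin(q) - 20*q*(q - 1)*cos(q) - 10*q*sin(q) - 5*(q - 1)^2*cos(q) - 10*cos(q)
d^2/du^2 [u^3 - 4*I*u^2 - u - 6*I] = 6*u - 8*I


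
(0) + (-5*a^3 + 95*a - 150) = -5*a^3 + 95*a - 150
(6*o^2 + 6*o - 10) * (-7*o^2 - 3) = -42*o^4 - 42*o^3 + 52*o^2 - 18*o + 30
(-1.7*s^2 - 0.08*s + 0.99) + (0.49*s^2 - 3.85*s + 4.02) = -1.21*s^2 - 3.93*s + 5.01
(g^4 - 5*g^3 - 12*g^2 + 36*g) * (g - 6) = g^5 - 11*g^4 + 18*g^3 + 108*g^2 - 216*g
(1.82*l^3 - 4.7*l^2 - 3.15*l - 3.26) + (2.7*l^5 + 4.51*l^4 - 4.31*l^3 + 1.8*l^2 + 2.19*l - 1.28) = 2.7*l^5 + 4.51*l^4 - 2.49*l^3 - 2.9*l^2 - 0.96*l - 4.54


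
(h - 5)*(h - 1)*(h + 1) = h^3 - 5*h^2 - h + 5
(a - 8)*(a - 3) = a^2 - 11*a + 24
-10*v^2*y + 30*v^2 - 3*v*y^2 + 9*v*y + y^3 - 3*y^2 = (-5*v + y)*(2*v + y)*(y - 3)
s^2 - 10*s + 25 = (s - 5)^2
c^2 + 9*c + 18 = (c + 3)*(c + 6)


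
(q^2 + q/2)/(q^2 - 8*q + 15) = q*(2*q + 1)/(2*(q^2 - 8*q + 15))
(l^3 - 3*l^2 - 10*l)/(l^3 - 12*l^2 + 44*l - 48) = l*(l^2 - 3*l - 10)/(l^3 - 12*l^2 + 44*l - 48)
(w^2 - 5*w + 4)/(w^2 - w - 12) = (w - 1)/(w + 3)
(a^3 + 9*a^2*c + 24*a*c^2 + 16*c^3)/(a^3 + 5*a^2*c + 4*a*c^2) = (a + 4*c)/a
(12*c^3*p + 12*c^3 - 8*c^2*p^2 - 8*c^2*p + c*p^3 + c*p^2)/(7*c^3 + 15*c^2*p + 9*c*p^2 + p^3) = c*(12*c^2*p + 12*c^2 - 8*c*p^2 - 8*c*p + p^3 + p^2)/(7*c^3 + 15*c^2*p + 9*c*p^2 + p^3)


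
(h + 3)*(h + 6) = h^2 + 9*h + 18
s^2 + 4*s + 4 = (s + 2)^2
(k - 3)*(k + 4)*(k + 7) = k^3 + 8*k^2 - 5*k - 84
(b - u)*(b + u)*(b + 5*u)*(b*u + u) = b^4*u + 5*b^3*u^2 + b^3*u - b^2*u^3 + 5*b^2*u^2 - 5*b*u^4 - b*u^3 - 5*u^4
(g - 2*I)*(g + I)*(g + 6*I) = g^3 + 5*I*g^2 + 8*g + 12*I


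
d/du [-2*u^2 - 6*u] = -4*u - 6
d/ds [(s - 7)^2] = 2*s - 14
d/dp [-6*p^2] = -12*p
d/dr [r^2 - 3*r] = 2*r - 3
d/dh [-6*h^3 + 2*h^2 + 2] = 2*h*(2 - 9*h)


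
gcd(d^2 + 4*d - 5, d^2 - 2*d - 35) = d + 5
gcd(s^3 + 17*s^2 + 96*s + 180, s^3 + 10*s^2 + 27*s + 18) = s + 6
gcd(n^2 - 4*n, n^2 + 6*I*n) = n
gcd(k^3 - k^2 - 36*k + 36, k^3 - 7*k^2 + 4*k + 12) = k - 6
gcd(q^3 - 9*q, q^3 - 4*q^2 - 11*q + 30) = q + 3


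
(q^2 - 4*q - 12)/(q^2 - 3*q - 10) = (q - 6)/(q - 5)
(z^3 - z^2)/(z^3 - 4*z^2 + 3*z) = z/(z - 3)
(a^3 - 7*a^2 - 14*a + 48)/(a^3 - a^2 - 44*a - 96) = (a - 2)/(a + 4)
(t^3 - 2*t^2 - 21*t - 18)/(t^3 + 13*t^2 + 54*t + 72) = (t^2 - 5*t - 6)/(t^2 + 10*t + 24)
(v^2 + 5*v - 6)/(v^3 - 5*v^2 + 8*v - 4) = (v + 6)/(v^2 - 4*v + 4)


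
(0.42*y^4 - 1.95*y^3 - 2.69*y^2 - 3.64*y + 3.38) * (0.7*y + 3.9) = 0.294*y^5 + 0.273*y^4 - 9.488*y^3 - 13.039*y^2 - 11.83*y + 13.182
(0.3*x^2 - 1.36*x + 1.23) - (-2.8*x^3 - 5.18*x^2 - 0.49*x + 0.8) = 2.8*x^3 + 5.48*x^2 - 0.87*x + 0.43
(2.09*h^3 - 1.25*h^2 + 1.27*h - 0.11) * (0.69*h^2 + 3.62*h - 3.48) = 1.4421*h^5 + 6.7033*h^4 - 10.9219*h^3 + 8.8715*h^2 - 4.8178*h + 0.3828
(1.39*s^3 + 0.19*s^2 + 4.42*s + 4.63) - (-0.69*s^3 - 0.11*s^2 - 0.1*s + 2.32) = 2.08*s^3 + 0.3*s^2 + 4.52*s + 2.31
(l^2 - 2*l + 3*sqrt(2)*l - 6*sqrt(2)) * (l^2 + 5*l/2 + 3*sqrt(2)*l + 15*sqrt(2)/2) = l^4 + l^3/2 + 6*sqrt(2)*l^3 + 3*sqrt(2)*l^2 + 13*l^2 - 30*sqrt(2)*l + 9*l - 90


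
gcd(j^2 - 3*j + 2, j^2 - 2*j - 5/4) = 1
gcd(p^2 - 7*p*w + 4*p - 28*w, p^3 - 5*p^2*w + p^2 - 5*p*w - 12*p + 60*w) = p + 4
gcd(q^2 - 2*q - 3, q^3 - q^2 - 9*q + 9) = q - 3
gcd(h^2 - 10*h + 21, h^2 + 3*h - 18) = h - 3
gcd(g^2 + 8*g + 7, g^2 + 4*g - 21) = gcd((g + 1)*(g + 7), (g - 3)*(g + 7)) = g + 7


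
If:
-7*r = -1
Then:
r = 1/7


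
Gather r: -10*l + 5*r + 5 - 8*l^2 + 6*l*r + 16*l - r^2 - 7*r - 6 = -8*l^2 + 6*l - r^2 + r*(6*l - 2) - 1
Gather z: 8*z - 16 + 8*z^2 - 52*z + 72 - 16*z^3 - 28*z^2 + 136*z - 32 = -16*z^3 - 20*z^2 + 92*z + 24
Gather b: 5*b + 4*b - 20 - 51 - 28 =9*b - 99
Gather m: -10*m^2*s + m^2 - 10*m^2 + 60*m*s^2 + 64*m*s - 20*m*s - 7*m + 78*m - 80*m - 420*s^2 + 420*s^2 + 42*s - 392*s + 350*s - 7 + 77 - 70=m^2*(-10*s - 9) + m*(60*s^2 + 44*s - 9)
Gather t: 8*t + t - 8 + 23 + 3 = 9*t + 18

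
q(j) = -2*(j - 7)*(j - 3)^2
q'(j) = -2*(j - 7)*(2*j - 6) - 2*(j - 3)^2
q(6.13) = 17.05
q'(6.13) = -8.70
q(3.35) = 0.89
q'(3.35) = 4.86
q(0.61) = 73.00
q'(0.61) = -72.51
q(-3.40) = 851.97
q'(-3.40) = -348.16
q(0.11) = 115.09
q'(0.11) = -96.35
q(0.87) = 55.62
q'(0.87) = -61.30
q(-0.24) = 152.01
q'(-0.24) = -114.83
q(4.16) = 7.64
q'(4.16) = 10.49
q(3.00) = 0.00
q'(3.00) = 0.00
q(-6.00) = 2106.00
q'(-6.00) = -630.00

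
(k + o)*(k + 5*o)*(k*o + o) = k^3*o + 6*k^2*o^2 + k^2*o + 5*k*o^3 + 6*k*o^2 + 5*o^3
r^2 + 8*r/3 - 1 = (r - 1/3)*(r + 3)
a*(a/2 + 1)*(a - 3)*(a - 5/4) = a^4/2 - 9*a^3/8 - 19*a^2/8 + 15*a/4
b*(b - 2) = b^2 - 2*b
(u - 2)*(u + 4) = u^2 + 2*u - 8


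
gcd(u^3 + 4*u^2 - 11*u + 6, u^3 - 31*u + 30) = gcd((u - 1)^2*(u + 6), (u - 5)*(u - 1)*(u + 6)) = u^2 + 5*u - 6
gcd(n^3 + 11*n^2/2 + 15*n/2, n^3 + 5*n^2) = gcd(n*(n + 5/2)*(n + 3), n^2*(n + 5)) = n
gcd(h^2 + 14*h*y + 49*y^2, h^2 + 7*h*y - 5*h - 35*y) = h + 7*y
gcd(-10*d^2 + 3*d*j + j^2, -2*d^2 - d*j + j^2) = 2*d - j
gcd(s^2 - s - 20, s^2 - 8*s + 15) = s - 5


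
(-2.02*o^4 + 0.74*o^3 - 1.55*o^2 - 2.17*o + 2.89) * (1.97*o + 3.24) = -3.9794*o^5 - 5.087*o^4 - 0.6559*o^3 - 9.2969*o^2 - 1.3375*o + 9.3636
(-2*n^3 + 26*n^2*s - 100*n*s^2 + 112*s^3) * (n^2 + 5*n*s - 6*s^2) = -2*n^5 + 16*n^4*s + 42*n^3*s^2 - 544*n^2*s^3 + 1160*n*s^4 - 672*s^5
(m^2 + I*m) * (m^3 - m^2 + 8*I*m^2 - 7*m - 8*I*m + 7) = m^5 - m^4 + 9*I*m^4 - 15*m^3 - 9*I*m^3 + 15*m^2 - 7*I*m^2 + 7*I*m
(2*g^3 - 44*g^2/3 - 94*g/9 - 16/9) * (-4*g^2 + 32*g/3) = -8*g^5 + 80*g^4 - 344*g^3/3 - 2816*g^2/27 - 512*g/27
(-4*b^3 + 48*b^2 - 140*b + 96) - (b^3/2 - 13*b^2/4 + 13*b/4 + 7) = -9*b^3/2 + 205*b^2/4 - 573*b/4 + 89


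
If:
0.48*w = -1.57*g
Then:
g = -0.305732484076433*w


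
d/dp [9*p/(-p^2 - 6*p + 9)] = 9*(p^2 + 9)/(p^4 + 12*p^3 + 18*p^2 - 108*p + 81)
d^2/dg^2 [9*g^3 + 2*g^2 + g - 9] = 54*g + 4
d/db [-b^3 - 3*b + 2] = -3*b^2 - 3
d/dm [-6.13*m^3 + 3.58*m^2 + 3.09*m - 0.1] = -18.39*m^2 + 7.16*m + 3.09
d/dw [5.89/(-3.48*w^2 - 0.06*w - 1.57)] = (40.9944*w + 0.3534)/(3.48*w^2 + 0.06*w + 1.57)^2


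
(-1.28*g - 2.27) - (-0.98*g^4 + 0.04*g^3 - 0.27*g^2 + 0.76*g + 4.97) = 0.98*g^4 - 0.04*g^3 + 0.27*g^2 - 2.04*g - 7.24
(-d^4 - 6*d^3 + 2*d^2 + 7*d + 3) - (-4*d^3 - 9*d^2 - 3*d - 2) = -d^4 - 2*d^3 + 11*d^2 + 10*d + 5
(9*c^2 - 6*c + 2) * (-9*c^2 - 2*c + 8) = -81*c^4 + 36*c^3 + 66*c^2 - 52*c + 16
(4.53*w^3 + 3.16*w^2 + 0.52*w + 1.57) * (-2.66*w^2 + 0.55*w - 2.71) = -12.0498*w^5 - 5.9141*w^4 - 11.9215*w^3 - 12.4538*w^2 - 0.5457*w - 4.2547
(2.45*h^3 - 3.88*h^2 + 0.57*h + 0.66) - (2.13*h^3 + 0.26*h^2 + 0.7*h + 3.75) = 0.32*h^3 - 4.14*h^2 - 0.13*h - 3.09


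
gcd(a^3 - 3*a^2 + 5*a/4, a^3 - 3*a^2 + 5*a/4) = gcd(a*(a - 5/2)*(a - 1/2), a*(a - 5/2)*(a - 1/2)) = a^3 - 3*a^2 + 5*a/4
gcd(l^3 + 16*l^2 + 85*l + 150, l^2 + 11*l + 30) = l^2 + 11*l + 30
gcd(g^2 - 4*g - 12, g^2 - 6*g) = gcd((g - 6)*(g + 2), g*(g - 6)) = g - 6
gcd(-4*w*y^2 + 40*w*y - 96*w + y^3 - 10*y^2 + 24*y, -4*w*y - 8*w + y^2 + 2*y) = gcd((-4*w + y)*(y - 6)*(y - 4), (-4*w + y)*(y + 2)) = -4*w + y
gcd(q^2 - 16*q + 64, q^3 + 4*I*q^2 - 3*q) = 1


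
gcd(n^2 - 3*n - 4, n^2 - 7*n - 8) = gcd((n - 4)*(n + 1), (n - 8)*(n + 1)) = n + 1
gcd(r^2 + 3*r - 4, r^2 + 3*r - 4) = r^2 + 3*r - 4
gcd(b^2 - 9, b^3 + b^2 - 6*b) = b + 3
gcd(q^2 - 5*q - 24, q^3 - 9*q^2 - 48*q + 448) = q - 8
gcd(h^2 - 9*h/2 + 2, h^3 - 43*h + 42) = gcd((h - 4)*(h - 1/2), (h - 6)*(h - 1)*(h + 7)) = 1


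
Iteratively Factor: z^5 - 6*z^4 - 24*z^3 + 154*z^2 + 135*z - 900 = (z - 3)*(z^4 - 3*z^3 - 33*z^2 + 55*z + 300) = (z - 5)*(z - 3)*(z^3 + 2*z^2 - 23*z - 60) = (z - 5)*(z - 3)*(z + 4)*(z^2 - 2*z - 15) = (z - 5)^2*(z - 3)*(z + 4)*(z + 3)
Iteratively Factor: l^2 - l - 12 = (l - 4)*(l + 3)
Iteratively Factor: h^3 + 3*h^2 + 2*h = (h)*(h^2 + 3*h + 2) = h*(h + 1)*(h + 2)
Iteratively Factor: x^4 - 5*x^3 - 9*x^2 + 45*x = (x - 5)*(x^3 - 9*x) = x*(x - 5)*(x^2 - 9) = x*(x - 5)*(x + 3)*(x - 3)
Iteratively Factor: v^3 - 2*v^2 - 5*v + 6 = (v - 1)*(v^2 - v - 6) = (v - 1)*(v + 2)*(v - 3)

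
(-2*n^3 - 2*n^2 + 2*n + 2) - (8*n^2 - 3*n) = -2*n^3 - 10*n^2 + 5*n + 2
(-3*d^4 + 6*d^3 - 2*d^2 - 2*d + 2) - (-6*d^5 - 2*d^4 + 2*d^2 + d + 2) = 6*d^5 - d^4 + 6*d^3 - 4*d^2 - 3*d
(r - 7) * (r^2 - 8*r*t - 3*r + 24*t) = r^3 - 8*r^2*t - 10*r^2 + 80*r*t + 21*r - 168*t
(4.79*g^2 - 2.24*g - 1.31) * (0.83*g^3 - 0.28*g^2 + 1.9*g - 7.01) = 3.9757*g^5 - 3.2004*g^4 + 8.6409*g^3 - 37.4671*g^2 + 13.2134*g + 9.1831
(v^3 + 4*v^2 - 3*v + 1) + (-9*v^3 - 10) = -8*v^3 + 4*v^2 - 3*v - 9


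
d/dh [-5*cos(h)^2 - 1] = 5*sin(2*h)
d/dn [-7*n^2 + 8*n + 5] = 8 - 14*n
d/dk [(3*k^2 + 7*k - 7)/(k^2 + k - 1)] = 4*k*(2 - k)/(k^4 + 2*k^3 - k^2 - 2*k + 1)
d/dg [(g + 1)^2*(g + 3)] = (g + 1)*(3*g + 7)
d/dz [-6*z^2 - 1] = -12*z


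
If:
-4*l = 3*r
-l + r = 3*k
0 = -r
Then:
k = 0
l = 0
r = 0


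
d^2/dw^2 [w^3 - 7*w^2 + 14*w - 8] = 6*w - 14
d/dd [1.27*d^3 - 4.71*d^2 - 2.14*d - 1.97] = 3.81*d^2 - 9.42*d - 2.14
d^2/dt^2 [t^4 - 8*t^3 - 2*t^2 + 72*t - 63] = 12*t^2 - 48*t - 4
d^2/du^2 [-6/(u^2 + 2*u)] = 12*(u*(u + 2) - 4*(u + 1)^2)/(u^3*(u + 2)^3)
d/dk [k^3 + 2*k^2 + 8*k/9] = 3*k^2 + 4*k + 8/9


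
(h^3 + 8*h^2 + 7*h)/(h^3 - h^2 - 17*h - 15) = h*(h + 7)/(h^2 - 2*h - 15)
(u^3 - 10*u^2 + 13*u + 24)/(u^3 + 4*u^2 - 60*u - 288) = (u^2 - 2*u - 3)/(u^2 + 12*u + 36)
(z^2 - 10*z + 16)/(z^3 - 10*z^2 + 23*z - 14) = (z - 8)/(z^2 - 8*z + 7)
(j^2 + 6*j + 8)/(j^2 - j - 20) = (j + 2)/(j - 5)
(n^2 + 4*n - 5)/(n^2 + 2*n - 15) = (n - 1)/(n - 3)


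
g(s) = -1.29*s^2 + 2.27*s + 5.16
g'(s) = 2.27 - 2.58*s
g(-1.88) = -3.67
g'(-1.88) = 7.12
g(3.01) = 0.31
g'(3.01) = -5.50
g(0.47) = 5.94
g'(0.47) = 1.06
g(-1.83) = -3.31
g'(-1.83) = 6.99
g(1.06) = 6.12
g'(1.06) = -0.46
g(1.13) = 6.08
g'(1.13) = -0.65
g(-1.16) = 0.79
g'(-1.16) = 5.26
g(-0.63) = 3.22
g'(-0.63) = 3.90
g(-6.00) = -54.90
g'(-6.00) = 17.75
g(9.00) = -78.90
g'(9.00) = -20.95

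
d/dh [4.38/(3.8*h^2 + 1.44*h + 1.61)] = (-33.288*h - 6.3072)/(3.8*h^2 + 1.44*h + 1.61)^2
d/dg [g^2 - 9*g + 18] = 2*g - 9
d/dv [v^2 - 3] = 2*v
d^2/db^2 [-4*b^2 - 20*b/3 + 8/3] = -8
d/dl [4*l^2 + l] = 8*l + 1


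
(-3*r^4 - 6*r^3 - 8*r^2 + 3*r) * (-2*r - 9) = 6*r^5 + 39*r^4 + 70*r^3 + 66*r^2 - 27*r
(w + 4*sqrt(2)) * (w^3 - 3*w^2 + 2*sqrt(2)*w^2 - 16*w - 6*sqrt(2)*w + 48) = w^4 - 3*w^3 + 6*sqrt(2)*w^3 - 18*sqrt(2)*w^2 - 64*sqrt(2)*w + 192*sqrt(2)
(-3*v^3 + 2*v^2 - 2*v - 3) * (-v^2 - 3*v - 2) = 3*v^5 + 7*v^4 + 2*v^3 + 5*v^2 + 13*v + 6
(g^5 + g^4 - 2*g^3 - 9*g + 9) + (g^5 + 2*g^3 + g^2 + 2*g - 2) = 2*g^5 + g^4 + g^2 - 7*g + 7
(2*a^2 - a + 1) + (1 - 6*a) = 2*a^2 - 7*a + 2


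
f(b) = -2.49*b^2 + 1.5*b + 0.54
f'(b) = 1.5 - 4.98*b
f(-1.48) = -7.13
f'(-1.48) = 8.87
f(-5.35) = -78.76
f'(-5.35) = 28.14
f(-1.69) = -9.11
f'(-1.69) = 9.92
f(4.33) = -39.65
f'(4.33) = -20.06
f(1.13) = -0.94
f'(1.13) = -4.13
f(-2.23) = -15.19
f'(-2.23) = 12.61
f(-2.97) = -25.88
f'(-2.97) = 16.29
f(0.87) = -0.04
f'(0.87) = -2.83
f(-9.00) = -214.65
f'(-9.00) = 46.32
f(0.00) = 0.54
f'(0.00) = 1.50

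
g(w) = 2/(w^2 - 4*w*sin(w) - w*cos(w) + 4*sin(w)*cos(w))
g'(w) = 2*(-w*sin(w) + 4*w*cos(w) - 2*w + 4*sin(w)^2 + 4*sin(w) - 4*cos(w)^2 + cos(w))/(w^2 - 4*w*sin(w) - w*cos(w) + 4*sin(w)*cos(w))^2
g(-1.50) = -0.51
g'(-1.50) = 0.15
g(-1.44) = -0.50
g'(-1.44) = 0.09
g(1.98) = -0.50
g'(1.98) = -0.36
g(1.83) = -0.47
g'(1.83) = -0.02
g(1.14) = -1.11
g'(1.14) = 3.23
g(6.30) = 0.06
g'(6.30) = 0.02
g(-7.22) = 0.06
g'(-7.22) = -0.02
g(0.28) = 3.56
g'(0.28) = -5.59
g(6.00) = 0.06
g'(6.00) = 0.01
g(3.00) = 0.21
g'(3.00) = -0.48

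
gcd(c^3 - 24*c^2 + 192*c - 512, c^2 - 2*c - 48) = c - 8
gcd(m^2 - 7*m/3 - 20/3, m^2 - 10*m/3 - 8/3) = m - 4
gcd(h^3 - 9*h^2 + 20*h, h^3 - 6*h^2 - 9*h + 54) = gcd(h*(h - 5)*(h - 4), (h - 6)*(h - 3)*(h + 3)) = 1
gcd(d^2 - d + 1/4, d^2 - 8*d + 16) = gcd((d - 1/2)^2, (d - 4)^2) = 1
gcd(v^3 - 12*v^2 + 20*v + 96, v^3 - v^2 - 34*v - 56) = v + 2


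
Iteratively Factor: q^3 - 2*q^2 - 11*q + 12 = (q + 3)*(q^2 - 5*q + 4) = (q - 4)*(q + 3)*(q - 1)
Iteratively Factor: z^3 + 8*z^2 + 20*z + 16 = (z + 2)*(z^2 + 6*z + 8) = (z + 2)*(z + 4)*(z + 2)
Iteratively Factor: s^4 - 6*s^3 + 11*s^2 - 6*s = (s - 3)*(s^3 - 3*s^2 + 2*s) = (s - 3)*(s - 1)*(s^2 - 2*s) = (s - 3)*(s - 2)*(s - 1)*(s)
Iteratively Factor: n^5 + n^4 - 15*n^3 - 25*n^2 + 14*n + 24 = (n - 4)*(n^4 + 5*n^3 + 5*n^2 - 5*n - 6) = (n - 4)*(n + 2)*(n^3 + 3*n^2 - n - 3) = (n - 4)*(n + 2)*(n + 3)*(n^2 - 1) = (n - 4)*(n + 1)*(n + 2)*(n + 3)*(n - 1)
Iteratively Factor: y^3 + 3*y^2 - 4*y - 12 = (y + 2)*(y^2 + y - 6) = (y - 2)*(y + 2)*(y + 3)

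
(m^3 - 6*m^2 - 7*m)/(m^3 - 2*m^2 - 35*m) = (m + 1)/(m + 5)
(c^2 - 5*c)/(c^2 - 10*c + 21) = c*(c - 5)/(c^2 - 10*c + 21)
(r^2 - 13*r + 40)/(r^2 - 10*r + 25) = (r - 8)/(r - 5)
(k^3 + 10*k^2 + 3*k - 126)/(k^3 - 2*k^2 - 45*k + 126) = (k + 6)/(k - 6)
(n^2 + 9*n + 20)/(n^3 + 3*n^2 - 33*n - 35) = (n^2 + 9*n + 20)/(n^3 + 3*n^2 - 33*n - 35)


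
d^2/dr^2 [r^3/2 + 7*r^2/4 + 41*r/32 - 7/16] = 3*r + 7/2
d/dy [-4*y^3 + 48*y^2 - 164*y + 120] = -12*y^2 + 96*y - 164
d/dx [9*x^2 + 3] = 18*x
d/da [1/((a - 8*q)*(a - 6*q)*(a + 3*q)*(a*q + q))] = (-(a + 1)*(a - 8*q)*(a - 6*q) - (a + 1)*(a - 8*q)*(a + 3*q) - (a + 1)*(a - 6*q)*(a + 3*q) - (a - 8*q)*(a - 6*q)*(a + 3*q))/(q*(a + 1)^2*(a - 8*q)^2*(a - 6*q)^2*(a + 3*q)^2)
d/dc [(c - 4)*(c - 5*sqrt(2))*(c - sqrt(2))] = 3*c^2 - 12*sqrt(2)*c - 8*c + 10 + 24*sqrt(2)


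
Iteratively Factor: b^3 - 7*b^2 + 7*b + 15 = (b + 1)*(b^2 - 8*b + 15) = (b - 5)*(b + 1)*(b - 3)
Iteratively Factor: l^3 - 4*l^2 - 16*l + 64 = (l - 4)*(l^2 - 16) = (l - 4)*(l + 4)*(l - 4)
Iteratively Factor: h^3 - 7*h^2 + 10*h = (h - 5)*(h^2 - 2*h) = (h - 5)*(h - 2)*(h)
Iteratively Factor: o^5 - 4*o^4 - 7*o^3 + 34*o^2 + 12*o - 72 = (o + 2)*(o^4 - 6*o^3 + 5*o^2 + 24*o - 36) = (o - 3)*(o + 2)*(o^3 - 3*o^2 - 4*o + 12) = (o - 3)*(o + 2)^2*(o^2 - 5*o + 6) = (o - 3)*(o - 2)*(o + 2)^2*(o - 3)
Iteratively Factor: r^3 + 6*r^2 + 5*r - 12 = (r + 3)*(r^2 + 3*r - 4) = (r - 1)*(r + 3)*(r + 4)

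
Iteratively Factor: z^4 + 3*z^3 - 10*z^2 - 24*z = (z - 3)*(z^3 + 6*z^2 + 8*z) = (z - 3)*(z + 4)*(z^2 + 2*z) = (z - 3)*(z + 2)*(z + 4)*(z)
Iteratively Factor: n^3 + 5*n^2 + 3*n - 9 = (n + 3)*(n^2 + 2*n - 3) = (n - 1)*(n + 3)*(n + 3)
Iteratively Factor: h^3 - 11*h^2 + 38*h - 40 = (h - 4)*(h^2 - 7*h + 10) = (h - 5)*(h - 4)*(h - 2)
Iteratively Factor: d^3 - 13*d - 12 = (d + 1)*(d^2 - d - 12) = (d + 1)*(d + 3)*(d - 4)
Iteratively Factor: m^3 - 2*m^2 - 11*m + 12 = (m - 1)*(m^2 - m - 12) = (m - 4)*(m - 1)*(m + 3)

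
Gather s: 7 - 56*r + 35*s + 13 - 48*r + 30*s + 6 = -104*r + 65*s + 26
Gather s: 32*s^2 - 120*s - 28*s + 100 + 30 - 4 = 32*s^2 - 148*s + 126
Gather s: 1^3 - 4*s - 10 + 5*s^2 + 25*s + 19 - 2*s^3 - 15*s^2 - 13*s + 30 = -2*s^3 - 10*s^2 + 8*s + 40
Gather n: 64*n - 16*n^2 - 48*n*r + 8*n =-16*n^2 + n*(72 - 48*r)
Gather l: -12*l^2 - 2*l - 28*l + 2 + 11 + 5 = -12*l^2 - 30*l + 18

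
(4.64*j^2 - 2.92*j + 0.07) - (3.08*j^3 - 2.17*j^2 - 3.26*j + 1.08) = -3.08*j^3 + 6.81*j^2 + 0.34*j - 1.01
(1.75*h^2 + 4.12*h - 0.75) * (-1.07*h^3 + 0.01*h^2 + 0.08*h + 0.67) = -1.8725*h^5 - 4.3909*h^4 + 0.9837*h^3 + 1.4946*h^2 + 2.7004*h - 0.5025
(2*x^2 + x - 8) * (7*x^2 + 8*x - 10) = 14*x^4 + 23*x^3 - 68*x^2 - 74*x + 80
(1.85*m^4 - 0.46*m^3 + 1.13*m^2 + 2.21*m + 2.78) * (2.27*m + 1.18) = 4.1995*m^5 + 1.1388*m^4 + 2.0223*m^3 + 6.3501*m^2 + 8.9184*m + 3.2804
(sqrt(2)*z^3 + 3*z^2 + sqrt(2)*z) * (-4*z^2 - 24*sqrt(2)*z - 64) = -4*sqrt(2)*z^5 - 60*z^4 - 140*sqrt(2)*z^3 - 240*z^2 - 64*sqrt(2)*z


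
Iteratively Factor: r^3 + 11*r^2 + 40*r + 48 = (r + 4)*(r^2 + 7*r + 12) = (r + 4)^2*(r + 3)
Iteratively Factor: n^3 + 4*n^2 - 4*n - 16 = (n + 2)*(n^2 + 2*n - 8) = (n - 2)*(n + 2)*(n + 4)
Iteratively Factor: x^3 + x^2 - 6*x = (x)*(x^2 + x - 6) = x*(x - 2)*(x + 3)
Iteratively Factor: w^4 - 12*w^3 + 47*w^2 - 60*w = (w - 5)*(w^3 - 7*w^2 + 12*w) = (w - 5)*(w - 3)*(w^2 - 4*w) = w*(w - 5)*(w - 3)*(w - 4)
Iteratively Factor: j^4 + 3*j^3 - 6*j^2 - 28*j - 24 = (j + 2)*(j^3 + j^2 - 8*j - 12) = (j + 2)^2*(j^2 - j - 6) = (j - 3)*(j + 2)^2*(j + 2)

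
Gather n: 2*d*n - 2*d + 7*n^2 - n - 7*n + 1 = -2*d + 7*n^2 + n*(2*d - 8) + 1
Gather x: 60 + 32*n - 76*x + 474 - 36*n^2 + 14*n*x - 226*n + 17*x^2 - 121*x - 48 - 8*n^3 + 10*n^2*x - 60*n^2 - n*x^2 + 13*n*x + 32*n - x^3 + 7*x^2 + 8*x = -8*n^3 - 96*n^2 - 162*n - x^3 + x^2*(24 - n) + x*(10*n^2 + 27*n - 189) + 486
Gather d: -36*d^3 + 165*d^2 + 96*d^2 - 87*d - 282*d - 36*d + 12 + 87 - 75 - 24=-36*d^3 + 261*d^2 - 405*d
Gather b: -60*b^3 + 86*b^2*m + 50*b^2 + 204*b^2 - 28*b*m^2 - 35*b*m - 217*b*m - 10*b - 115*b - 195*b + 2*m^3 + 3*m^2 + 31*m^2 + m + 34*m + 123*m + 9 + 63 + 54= -60*b^3 + b^2*(86*m + 254) + b*(-28*m^2 - 252*m - 320) + 2*m^3 + 34*m^2 + 158*m + 126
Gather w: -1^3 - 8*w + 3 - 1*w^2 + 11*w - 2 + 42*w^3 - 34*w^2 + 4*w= 42*w^3 - 35*w^2 + 7*w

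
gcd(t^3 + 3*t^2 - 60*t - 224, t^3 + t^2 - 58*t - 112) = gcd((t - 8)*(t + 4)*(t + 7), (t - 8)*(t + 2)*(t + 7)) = t^2 - t - 56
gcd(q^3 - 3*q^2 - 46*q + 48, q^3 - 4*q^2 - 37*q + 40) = q^2 - 9*q + 8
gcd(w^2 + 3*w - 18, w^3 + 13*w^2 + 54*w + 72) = w + 6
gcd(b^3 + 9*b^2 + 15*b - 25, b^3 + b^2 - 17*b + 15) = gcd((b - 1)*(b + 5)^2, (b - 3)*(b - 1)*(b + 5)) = b^2 + 4*b - 5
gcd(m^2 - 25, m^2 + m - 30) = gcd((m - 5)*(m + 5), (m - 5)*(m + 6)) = m - 5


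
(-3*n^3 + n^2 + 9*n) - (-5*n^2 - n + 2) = -3*n^3 + 6*n^2 + 10*n - 2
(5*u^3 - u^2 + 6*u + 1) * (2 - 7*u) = -35*u^4 + 17*u^3 - 44*u^2 + 5*u + 2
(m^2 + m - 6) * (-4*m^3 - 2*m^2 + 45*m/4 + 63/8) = -4*m^5 - 6*m^4 + 133*m^3/4 + 249*m^2/8 - 477*m/8 - 189/4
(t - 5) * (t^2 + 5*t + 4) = t^3 - 21*t - 20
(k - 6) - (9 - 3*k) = 4*k - 15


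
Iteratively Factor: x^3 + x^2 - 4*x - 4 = (x + 2)*(x^2 - x - 2) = (x + 1)*(x + 2)*(x - 2)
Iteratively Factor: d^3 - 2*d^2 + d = (d - 1)*(d^2 - d) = (d - 1)^2*(d)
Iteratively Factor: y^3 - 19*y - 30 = (y + 3)*(y^2 - 3*y - 10) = (y + 2)*(y + 3)*(y - 5)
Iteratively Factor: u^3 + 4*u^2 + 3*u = (u + 1)*(u^2 + 3*u) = (u + 1)*(u + 3)*(u)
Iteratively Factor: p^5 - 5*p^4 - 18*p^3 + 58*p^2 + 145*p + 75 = (p + 1)*(p^4 - 6*p^3 - 12*p^2 + 70*p + 75) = (p + 1)*(p + 3)*(p^3 - 9*p^2 + 15*p + 25) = (p - 5)*(p + 1)*(p + 3)*(p^2 - 4*p - 5) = (p - 5)*(p + 1)^2*(p + 3)*(p - 5)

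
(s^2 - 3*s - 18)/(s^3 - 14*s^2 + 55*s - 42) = (s + 3)/(s^2 - 8*s + 7)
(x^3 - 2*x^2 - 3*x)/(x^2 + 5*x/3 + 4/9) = 9*x*(x^2 - 2*x - 3)/(9*x^2 + 15*x + 4)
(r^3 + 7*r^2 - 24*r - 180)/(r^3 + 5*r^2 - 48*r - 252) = (r - 5)/(r - 7)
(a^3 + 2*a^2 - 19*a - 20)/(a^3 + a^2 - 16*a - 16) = (a + 5)/(a + 4)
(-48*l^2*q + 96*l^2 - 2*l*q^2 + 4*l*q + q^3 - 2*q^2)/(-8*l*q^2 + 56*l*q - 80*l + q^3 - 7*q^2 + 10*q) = (6*l + q)/(q - 5)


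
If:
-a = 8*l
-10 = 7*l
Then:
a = 80/7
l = -10/7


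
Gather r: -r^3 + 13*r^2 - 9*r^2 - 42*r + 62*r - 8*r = -r^3 + 4*r^2 + 12*r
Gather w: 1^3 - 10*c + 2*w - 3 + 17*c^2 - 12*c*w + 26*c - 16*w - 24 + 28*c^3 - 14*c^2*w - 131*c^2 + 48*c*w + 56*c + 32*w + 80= 28*c^3 - 114*c^2 + 72*c + w*(-14*c^2 + 36*c + 18) + 54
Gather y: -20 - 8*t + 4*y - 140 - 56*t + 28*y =-64*t + 32*y - 160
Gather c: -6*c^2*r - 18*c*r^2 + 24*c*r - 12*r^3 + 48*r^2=-6*c^2*r + c*(-18*r^2 + 24*r) - 12*r^3 + 48*r^2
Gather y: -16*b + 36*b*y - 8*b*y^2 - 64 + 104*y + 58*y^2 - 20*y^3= -16*b - 20*y^3 + y^2*(58 - 8*b) + y*(36*b + 104) - 64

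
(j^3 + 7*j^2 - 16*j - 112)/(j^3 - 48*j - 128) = (j^2 + 3*j - 28)/(j^2 - 4*j - 32)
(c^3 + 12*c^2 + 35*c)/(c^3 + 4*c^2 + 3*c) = (c^2 + 12*c + 35)/(c^2 + 4*c + 3)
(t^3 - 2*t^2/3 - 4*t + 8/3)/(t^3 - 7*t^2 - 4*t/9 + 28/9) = 3*(t^2 - 4)/(3*t^2 - 19*t - 14)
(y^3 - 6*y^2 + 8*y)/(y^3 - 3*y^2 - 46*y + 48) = y*(y^2 - 6*y + 8)/(y^3 - 3*y^2 - 46*y + 48)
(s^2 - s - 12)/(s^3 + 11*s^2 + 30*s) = (s^2 - s - 12)/(s*(s^2 + 11*s + 30))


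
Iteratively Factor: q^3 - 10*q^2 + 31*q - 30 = (q - 5)*(q^2 - 5*q + 6) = (q - 5)*(q - 3)*(q - 2)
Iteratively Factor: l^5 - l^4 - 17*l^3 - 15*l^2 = (l)*(l^4 - l^3 - 17*l^2 - 15*l) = l*(l - 5)*(l^3 + 4*l^2 + 3*l) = l*(l - 5)*(l + 1)*(l^2 + 3*l) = l^2*(l - 5)*(l + 1)*(l + 3)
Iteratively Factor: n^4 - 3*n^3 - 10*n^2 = (n - 5)*(n^3 + 2*n^2) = n*(n - 5)*(n^2 + 2*n) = n^2*(n - 5)*(n + 2)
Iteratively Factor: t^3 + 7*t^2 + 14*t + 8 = (t + 2)*(t^2 + 5*t + 4) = (t + 1)*(t + 2)*(t + 4)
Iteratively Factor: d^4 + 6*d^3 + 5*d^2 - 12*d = (d)*(d^3 + 6*d^2 + 5*d - 12) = d*(d + 3)*(d^2 + 3*d - 4) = d*(d - 1)*(d + 3)*(d + 4)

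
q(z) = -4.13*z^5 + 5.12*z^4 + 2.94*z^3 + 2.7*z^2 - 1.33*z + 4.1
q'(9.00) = -119793.04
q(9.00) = -207925.96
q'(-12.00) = -462383.89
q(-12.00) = 1129173.02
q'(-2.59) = -1241.19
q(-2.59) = 686.31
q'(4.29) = -5193.25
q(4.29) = -3986.77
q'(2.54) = -454.62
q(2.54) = -157.21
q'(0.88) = 11.83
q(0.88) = 7.91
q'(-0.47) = -5.05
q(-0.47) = 5.36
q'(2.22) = -223.37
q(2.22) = -51.72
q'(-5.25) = -18437.73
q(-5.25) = 20021.70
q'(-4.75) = -12535.08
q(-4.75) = 12349.28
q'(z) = -20.65*z^4 + 20.48*z^3 + 8.82*z^2 + 5.4*z - 1.33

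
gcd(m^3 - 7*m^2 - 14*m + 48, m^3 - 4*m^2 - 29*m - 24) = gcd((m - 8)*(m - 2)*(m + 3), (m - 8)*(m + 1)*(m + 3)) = m^2 - 5*m - 24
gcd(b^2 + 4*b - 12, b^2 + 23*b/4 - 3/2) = b + 6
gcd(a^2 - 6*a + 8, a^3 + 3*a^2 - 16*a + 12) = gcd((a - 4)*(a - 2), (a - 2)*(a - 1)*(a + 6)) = a - 2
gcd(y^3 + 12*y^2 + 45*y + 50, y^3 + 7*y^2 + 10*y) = y^2 + 7*y + 10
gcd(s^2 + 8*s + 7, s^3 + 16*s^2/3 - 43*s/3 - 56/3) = s^2 + 8*s + 7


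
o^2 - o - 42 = (o - 7)*(o + 6)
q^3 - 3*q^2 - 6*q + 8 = (q - 4)*(q - 1)*(q + 2)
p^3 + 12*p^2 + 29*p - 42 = (p - 1)*(p + 6)*(p + 7)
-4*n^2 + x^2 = (-2*n + x)*(2*n + x)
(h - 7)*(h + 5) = h^2 - 2*h - 35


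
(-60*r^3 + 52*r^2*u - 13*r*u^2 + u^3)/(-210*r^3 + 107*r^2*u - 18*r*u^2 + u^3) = (2*r - u)/(7*r - u)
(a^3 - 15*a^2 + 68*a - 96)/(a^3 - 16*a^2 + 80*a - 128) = (a - 3)/(a - 4)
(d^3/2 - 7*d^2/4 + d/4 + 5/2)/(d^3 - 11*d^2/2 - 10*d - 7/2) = (2*d^2 - 9*d + 10)/(2*(2*d^2 - 13*d - 7))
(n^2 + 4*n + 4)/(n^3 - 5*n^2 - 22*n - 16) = (n + 2)/(n^2 - 7*n - 8)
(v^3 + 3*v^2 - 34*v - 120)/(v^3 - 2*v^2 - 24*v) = (v + 5)/v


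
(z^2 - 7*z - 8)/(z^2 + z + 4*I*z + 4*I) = (z - 8)/(z + 4*I)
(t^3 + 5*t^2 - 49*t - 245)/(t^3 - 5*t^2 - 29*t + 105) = (t + 7)/(t - 3)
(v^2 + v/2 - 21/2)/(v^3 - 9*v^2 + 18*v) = (v + 7/2)/(v*(v - 6))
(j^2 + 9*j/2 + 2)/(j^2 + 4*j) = (j + 1/2)/j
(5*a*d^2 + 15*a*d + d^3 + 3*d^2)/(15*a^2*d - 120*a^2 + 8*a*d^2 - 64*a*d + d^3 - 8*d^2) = d*(d + 3)/(3*a*d - 24*a + d^2 - 8*d)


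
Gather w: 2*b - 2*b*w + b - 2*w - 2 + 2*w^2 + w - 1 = 3*b + 2*w^2 + w*(-2*b - 1) - 3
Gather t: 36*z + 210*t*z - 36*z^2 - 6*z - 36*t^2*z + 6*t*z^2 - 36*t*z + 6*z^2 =-36*t^2*z + t*(6*z^2 + 174*z) - 30*z^2 + 30*z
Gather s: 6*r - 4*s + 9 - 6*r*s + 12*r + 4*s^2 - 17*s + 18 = 18*r + 4*s^2 + s*(-6*r - 21) + 27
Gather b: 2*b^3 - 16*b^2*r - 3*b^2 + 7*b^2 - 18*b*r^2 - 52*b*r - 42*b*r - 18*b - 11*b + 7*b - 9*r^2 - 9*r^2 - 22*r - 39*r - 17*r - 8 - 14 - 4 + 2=2*b^3 + b^2*(4 - 16*r) + b*(-18*r^2 - 94*r - 22) - 18*r^2 - 78*r - 24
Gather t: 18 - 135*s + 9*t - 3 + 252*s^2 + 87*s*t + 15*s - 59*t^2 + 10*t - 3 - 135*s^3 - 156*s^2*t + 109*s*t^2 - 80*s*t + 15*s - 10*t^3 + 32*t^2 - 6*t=-135*s^3 + 252*s^2 - 105*s - 10*t^3 + t^2*(109*s - 27) + t*(-156*s^2 + 7*s + 13) + 12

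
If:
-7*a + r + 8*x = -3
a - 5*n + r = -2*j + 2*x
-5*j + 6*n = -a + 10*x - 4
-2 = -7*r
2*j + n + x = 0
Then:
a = 6203/5285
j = -1457/5285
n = -49/755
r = 2/7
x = 3257/5285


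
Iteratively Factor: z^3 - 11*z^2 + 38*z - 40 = (z - 2)*(z^2 - 9*z + 20) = (z - 4)*(z - 2)*(z - 5)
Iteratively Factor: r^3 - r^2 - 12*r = (r - 4)*(r^2 + 3*r) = r*(r - 4)*(r + 3)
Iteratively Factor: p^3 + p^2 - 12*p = (p + 4)*(p^2 - 3*p) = p*(p + 4)*(p - 3)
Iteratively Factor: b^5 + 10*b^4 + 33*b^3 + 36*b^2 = (b)*(b^4 + 10*b^3 + 33*b^2 + 36*b) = b*(b + 3)*(b^3 + 7*b^2 + 12*b) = b*(b + 3)*(b + 4)*(b^2 + 3*b) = b^2*(b + 3)*(b + 4)*(b + 3)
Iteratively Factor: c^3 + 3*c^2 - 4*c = (c - 1)*(c^2 + 4*c) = c*(c - 1)*(c + 4)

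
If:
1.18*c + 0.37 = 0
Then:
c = -0.31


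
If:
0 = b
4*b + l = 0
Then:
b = 0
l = 0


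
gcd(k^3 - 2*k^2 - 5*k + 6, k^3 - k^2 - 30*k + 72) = k - 3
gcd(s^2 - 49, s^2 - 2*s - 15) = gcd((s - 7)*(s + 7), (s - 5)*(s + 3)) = 1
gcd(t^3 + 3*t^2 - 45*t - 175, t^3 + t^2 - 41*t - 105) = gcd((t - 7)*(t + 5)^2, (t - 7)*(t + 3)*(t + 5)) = t^2 - 2*t - 35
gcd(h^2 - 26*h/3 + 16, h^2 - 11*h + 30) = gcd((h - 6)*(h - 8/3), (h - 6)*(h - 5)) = h - 6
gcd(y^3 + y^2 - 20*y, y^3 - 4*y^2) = y^2 - 4*y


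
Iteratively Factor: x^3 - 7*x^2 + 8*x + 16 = (x - 4)*(x^2 - 3*x - 4) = (x - 4)^2*(x + 1)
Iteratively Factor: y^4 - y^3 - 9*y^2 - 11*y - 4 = (y + 1)*(y^3 - 2*y^2 - 7*y - 4) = (y + 1)^2*(y^2 - 3*y - 4) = (y + 1)^3*(y - 4)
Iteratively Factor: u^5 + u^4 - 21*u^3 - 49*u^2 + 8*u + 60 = (u - 1)*(u^4 + 2*u^3 - 19*u^2 - 68*u - 60) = (u - 1)*(u + 2)*(u^3 - 19*u - 30) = (u - 1)*(u + 2)^2*(u^2 - 2*u - 15) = (u - 1)*(u + 2)^2*(u + 3)*(u - 5)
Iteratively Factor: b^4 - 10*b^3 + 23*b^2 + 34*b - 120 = (b - 3)*(b^3 - 7*b^2 + 2*b + 40) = (b - 4)*(b - 3)*(b^2 - 3*b - 10) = (b - 5)*(b - 4)*(b - 3)*(b + 2)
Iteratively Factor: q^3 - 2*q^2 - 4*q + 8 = (q - 2)*(q^2 - 4) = (q - 2)^2*(q + 2)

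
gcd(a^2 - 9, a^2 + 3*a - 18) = a - 3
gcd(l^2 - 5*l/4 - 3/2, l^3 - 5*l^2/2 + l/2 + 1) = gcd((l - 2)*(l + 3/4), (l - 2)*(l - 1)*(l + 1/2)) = l - 2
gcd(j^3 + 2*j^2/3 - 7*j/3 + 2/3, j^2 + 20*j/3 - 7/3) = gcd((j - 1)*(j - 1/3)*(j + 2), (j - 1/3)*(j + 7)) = j - 1/3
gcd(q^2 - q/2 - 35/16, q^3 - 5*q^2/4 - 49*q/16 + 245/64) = q - 7/4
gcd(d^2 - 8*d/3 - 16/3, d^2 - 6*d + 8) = d - 4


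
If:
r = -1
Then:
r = -1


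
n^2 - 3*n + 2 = (n - 2)*(n - 1)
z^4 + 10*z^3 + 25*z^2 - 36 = (z - 1)*(z + 2)*(z + 3)*(z + 6)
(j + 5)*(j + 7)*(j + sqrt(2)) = j^3 + sqrt(2)*j^2 + 12*j^2 + 12*sqrt(2)*j + 35*j + 35*sqrt(2)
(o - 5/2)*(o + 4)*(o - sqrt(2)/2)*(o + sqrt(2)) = o^4 + sqrt(2)*o^3/2 + 3*o^3/2 - 11*o^2 + 3*sqrt(2)*o^2/4 - 5*sqrt(2)*o - 3*o/2 + 10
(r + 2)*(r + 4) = r^2 + 6*r + 8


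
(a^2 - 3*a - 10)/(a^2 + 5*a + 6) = (a - 5)/(a + 3)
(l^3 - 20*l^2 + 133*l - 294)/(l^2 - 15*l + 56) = (l^2 - 13*l + 42)/(l - 8)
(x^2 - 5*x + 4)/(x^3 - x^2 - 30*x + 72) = (x - 1)/(x^2 + 3*x - 18)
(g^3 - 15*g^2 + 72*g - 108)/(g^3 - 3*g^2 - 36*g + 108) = (g - 6)/(g + 6)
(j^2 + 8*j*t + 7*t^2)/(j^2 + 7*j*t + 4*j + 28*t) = (j + t)/(j + 4)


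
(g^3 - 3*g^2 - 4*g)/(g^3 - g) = (g - 4)/(g - 1)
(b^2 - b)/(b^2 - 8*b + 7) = b/(b - 7)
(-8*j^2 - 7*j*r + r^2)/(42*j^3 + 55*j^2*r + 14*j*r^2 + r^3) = (-8*j + r)/(42*j^2 + 13*j*r + r^2)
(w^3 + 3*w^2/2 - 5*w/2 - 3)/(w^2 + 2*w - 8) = (2*w^3 + 3*w^2 - 5*w - 6)/(2*(w^2 + 2*w - 8))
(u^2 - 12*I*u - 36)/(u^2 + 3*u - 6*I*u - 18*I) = (u - 6*I)/(u + 3)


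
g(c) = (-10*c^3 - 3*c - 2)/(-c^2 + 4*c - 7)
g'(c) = (2*c - 4)*(-10*c^3 - 3*c - 2)/(-c^2 + 4*c - 7)^2 + (-30*c^2 - 3)/(-c^2 + 4*c - 7)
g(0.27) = 0.50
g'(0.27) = 1.16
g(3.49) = 83.82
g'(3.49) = 22.72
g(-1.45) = -2.20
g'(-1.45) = 3.41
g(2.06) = 31.83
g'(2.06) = 42.11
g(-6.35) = -35.44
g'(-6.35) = 8.54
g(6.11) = 115.69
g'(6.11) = 8.65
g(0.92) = 3.01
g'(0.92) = 8.38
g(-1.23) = -1.51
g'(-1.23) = 2.88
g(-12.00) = -87.01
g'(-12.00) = 9.48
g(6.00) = 114.74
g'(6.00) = 8.69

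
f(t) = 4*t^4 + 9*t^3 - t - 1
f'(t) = 16*t^3 + 27*t^2 - 1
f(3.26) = 759.34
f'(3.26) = 840.28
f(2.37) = 242.64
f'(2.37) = 363.65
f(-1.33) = -8.33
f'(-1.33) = 9.12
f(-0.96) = -4.61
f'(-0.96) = 9.73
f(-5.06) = 1460.25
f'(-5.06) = -1382.57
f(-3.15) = 114.67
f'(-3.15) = -233.19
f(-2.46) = 13.97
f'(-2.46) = -75.80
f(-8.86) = 18397.05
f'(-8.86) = -9009.61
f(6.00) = 7121.00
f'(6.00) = 4427.00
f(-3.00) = 83.00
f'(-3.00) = -190.00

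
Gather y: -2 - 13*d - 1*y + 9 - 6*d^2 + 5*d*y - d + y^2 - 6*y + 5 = -6*d^2 - 14*d + y^2 + y*(5*d - 7) + 12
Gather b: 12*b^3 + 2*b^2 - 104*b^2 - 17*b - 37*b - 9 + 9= 12*b^3 - 102*b^2 - 54*b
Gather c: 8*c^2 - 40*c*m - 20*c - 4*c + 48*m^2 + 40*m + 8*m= 8*c^2 + c*(-40*m - 24) + 48*m^2 + 48*m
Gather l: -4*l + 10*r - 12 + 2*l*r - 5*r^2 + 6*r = l*(2*r - 4) - 5*r^2 + 16*r - 12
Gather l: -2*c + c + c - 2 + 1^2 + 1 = 0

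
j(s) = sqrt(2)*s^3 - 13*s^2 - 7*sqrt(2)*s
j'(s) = 3*sqrt(2)*s^2 - 26*s - 7*sqrt(2)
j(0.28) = -3.76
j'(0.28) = -16.85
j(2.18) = -68.71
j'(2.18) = -46.42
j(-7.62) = -1305.12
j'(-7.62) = 434.57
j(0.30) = -4.10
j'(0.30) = -17.32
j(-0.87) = -2.16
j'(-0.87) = 15.93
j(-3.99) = -257.29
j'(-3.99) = 161.38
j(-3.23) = -151.31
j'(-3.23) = 118.34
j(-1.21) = -9.56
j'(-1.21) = 27.77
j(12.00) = 452.97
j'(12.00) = 289.04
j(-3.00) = -125.49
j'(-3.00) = 106.28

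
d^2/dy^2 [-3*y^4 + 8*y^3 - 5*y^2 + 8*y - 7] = -36*y^2 + 48*y - 10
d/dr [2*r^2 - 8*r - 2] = 4*r - 8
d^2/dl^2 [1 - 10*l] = 0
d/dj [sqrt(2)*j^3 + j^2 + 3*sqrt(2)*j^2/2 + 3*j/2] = 3*sqrt(2)*j^2 + 2*j + 3*sqrt(2)*j + 3/2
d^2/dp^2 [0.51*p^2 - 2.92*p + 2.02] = 1.02000000000000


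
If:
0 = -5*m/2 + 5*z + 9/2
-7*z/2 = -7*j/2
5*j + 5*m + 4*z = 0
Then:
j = -9/19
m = 81/95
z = -9/19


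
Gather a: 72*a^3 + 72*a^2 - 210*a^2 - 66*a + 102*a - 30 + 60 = 72*a^3 - 138*a^2 + 36*a + 30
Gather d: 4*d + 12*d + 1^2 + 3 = 16*d + 4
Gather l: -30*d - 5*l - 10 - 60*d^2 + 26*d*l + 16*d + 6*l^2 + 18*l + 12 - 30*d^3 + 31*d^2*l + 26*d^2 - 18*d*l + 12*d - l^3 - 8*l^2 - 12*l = -30*d^3 - 34*d^2 - 2*d - l^3 - 2*l^2 + l*(31*d^2 + 8*d + 1) + 2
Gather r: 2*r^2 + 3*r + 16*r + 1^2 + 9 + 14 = 2*r^2 + 19*r + 24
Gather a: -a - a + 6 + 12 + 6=24 - 2*a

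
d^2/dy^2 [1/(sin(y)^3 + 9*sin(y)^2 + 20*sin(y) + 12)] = (-9*sin(y)^5 - 90*sin(y)^4 - 262*sin(y)^3 - 26*sin(y)^2 + 664*sin(y) + 584)/((sin(y) + 1)^2*(sin(y) + 2)^3*(sin(y) + 6)^3)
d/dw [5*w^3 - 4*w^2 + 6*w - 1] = 15*w^2 - 8*w + 6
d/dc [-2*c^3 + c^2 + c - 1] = -6*c^2 + 2*c + 1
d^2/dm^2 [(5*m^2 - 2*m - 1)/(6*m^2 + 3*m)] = 2*(-18*m^3 - 12*m^2 - 6*m - 1)/(3*m^3*(8*m^3 + 12*m^2 + 6*m + 1))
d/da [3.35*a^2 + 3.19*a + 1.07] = 6.7*a + 3.19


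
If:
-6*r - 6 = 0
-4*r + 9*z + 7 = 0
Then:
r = -1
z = -11/9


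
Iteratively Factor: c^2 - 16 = (c - 4)*(c + 4)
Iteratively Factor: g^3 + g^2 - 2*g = (g - 1)*(g^2 + 2*g) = g*(g - 1)*(g + 2)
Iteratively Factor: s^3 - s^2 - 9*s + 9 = (s - 3)*(s^2 + 2*s - 3) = (s - 3)*(s - 1)*(s + 3)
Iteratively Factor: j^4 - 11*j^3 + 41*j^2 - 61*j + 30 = (j - 1)*(j^3 - 10*j^2 + 31*j - 30) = (j - 3)*(j - 1)*(j^2 - 7*j + 10) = (j - 3)*(j - 2)*(j - 1)*(j - 5)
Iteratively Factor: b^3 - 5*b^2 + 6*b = (b - 2)*(b^2 - 3*b) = b*(b - 2)*(b - 3)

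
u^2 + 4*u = u*(u + 4)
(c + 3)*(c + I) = c^2 + 3*c + I*c + 3*I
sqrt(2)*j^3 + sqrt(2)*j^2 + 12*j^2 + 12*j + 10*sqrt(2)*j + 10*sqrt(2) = (j + sqrt(2))*(j + 5*sqrt(2))*(sqrt(2)*j + sqrt(2))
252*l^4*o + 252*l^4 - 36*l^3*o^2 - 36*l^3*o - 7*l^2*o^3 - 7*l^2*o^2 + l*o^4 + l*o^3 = (-7*l + o)*(-6*l + o)*(6*l + o)*(l*o + l)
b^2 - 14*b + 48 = (b - 8)*(b - 6)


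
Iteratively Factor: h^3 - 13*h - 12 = (h + 1)*(h^2 - h - 12) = (h - 4)*(h + 1)*(h + 3)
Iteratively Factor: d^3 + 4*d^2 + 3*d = (d + 1)*(d^2 + 3*d) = (d + 1)*(d + 3)*(d)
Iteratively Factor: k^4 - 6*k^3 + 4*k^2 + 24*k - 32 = (k - 4)*(k^3 - 2*k^2 - 4*k + 8) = (k - 4)*(k - 2)*(k^2 - 4) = (k - 4)*(k - 2)^2*(k + 2)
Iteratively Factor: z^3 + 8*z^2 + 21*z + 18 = (z + 3)*(z^2 + 5*z + 6) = (z + 3)^2*(z + 2)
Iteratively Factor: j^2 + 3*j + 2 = (j + 2)*(j + 1)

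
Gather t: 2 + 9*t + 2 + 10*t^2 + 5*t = 10*t^2 + 14*t + 4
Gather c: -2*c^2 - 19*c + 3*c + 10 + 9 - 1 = -2*c^2 - 16*c + 18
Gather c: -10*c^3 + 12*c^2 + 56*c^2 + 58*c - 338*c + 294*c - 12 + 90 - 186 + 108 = -10*c^3 + 68*c^2 + 14*c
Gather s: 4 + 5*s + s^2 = s^2 + 5*s + 4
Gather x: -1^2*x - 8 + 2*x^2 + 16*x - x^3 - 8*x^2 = -x^3 - 6*x^2 + 15*x - 8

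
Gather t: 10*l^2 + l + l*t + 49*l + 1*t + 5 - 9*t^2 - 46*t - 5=10*l^2 + 50*l - 9*t^2 + t*(l - 45)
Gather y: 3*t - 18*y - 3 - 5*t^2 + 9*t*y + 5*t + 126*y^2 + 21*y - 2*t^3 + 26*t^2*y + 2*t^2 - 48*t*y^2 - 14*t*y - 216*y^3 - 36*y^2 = -2*t^3 - 3*t^2 + 8*t - 216*y^3 + y^2*(90 - 48*t) + y*(26*t^2 - 5*t + 3) - 3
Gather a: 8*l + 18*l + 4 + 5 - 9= 26*l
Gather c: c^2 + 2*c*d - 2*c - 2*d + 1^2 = c^2 + c*(2*d - 2) - 2*d + 1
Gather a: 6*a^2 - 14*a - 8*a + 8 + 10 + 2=6*a^2 - 22*a + 20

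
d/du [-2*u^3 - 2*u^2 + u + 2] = -6*u^2 - 4*u + 1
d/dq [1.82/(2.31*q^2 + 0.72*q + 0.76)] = (-8.4084*q - 1.3104)/(2.31*q^2 + 0.72*q + 0.76)^2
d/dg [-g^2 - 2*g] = -2*g - 2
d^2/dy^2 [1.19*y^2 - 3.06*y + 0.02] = 2.38000000000000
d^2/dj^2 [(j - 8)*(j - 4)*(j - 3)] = 6*j - 30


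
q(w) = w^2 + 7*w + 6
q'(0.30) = 7.60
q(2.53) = 30.11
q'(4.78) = 16.56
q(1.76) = 21.42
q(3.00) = 36.00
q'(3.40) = 13.80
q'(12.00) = 31.00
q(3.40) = 41.36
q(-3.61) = -6.24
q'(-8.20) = -9.40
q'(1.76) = 10.52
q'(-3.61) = -0.22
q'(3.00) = 13.00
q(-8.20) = 15.84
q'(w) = 2*w + 7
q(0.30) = 8.19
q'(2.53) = 12.06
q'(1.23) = 9.46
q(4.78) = 62.31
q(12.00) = 234.00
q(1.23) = 16.12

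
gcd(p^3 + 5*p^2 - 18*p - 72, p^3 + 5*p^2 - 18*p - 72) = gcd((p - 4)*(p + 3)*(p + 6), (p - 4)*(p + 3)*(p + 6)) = p^3 + 5*p^2 - 18*p - 72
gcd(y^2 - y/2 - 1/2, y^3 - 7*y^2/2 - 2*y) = y + 1/2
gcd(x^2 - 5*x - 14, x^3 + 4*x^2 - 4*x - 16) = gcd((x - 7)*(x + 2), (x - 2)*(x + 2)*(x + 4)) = x + 2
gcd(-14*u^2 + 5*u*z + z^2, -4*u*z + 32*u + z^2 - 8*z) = 1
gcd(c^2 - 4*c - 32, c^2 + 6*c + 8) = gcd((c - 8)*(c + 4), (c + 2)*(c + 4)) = c + 4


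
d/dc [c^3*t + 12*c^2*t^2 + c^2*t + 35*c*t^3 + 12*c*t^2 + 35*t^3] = t*(3*c^2 + 24*c*t + 2*c + 35*t^2 + 12*t)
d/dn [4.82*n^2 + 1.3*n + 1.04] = 9.64*n + 1.3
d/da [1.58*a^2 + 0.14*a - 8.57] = 3.16*a + 0.14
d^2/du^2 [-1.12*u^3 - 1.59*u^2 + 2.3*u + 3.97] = -6.72*u - 3.18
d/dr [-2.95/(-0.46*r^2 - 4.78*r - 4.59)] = (-2.714*r - 14.101)/(0.46*r^2 + 4.78*r + 4.59)^2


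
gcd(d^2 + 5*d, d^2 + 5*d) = d^2 + 5*d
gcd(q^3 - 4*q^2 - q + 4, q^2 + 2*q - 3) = q - 1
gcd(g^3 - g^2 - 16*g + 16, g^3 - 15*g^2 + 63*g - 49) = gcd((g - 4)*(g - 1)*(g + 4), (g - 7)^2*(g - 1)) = g - 1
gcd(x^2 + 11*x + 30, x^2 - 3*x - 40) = x + 5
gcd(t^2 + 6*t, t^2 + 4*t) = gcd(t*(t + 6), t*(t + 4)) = t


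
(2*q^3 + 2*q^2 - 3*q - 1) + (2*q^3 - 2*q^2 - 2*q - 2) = 4*q^3 - 5*q - 3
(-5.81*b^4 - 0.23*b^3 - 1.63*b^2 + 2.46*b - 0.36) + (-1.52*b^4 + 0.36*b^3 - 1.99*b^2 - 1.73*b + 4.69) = -7.33*b^4 + 0.13*b^3 - 3.62*b^2 + 0.73*b + 4.33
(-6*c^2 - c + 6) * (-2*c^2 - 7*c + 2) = 12*c^4 + 44*c^3 - 17*c^2 - 44*c + 12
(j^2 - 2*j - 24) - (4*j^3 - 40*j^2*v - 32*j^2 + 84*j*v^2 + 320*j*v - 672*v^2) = -4*j^3 + 40*j^2*v + 33*j^2 - 84*j*v^2 - 320*j*v - 2*j + 672*v^2 - 24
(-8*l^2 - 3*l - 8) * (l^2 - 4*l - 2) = -8*l^4 + 29*l^3 + 20*l^2 + 38*l + 16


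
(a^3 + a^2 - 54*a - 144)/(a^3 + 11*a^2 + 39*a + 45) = (a^2 - 2*a - 48)/(a^2 + 8*a + 15)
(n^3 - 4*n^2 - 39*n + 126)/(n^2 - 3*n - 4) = (-n^3 + 4*n^2 + 39*n - 126)/(-n^2 + 3*n + 4)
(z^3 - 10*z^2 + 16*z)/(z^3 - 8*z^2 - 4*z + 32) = z/(z + 2)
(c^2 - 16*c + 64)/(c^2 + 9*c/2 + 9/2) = 2*(c^2 - 16*c + 64)/(2*c^2 + 9*c + 9)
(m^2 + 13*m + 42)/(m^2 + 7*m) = (m + 6)/m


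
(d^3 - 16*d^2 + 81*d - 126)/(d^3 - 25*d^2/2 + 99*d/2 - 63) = 2*(d - 7)/(2*d - 7)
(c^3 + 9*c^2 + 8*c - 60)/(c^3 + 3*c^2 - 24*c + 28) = (c^2 + 11*c + 30)/(c^2 + 5*c - 14)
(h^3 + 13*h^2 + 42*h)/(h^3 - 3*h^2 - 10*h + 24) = h*(h^2 + 13*h + 42)/(h^3 - 3*h^2 - 10*h + 24)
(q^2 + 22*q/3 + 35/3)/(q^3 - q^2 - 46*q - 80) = (q + 7/3)/(q^2 - 6*q - 16)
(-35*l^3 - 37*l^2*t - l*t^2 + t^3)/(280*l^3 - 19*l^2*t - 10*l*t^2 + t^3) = (l + t)/(-8*l + t)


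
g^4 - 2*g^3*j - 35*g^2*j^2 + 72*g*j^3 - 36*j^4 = (g - 6*j)*(g - j)^2*(g + 6*j)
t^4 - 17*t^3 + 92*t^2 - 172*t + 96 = (t - 8)*(t - 6)*(t - 2)*(t - 1)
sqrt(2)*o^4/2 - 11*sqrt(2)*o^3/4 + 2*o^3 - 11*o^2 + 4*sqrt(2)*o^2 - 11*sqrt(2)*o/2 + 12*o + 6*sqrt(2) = (o - 4)*(o - 3/2)*(o + sqrt(2))*(sqrt(2)*o/2 + 1)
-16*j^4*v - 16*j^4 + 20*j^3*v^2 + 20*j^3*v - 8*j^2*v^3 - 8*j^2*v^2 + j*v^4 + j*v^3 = (-4*j + v)*(-2*j + v)^2*(j*v + j)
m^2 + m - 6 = (m - 2)*(m + 3)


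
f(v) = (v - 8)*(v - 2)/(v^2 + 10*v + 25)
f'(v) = (-2*v - 10)*(v - 8)*(v - 2)/(v^2 + 10*v + 25)^2 + (v - 8)/(v^2 + 10*v + 25) + (v - 2)/(v^2 + 10*v + 25)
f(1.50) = 0.08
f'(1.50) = -0.19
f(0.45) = 0.39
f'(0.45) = -0.45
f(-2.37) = 6.55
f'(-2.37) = -7.11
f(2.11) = -0.01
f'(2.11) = -0.11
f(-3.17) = 17.24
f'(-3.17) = -23.73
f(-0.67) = 1.23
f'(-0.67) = -1.18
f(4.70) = -0.09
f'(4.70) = 0.01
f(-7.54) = 22.98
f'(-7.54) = 14.21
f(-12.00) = 5.71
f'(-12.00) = 0.94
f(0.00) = 0.64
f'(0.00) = -0.66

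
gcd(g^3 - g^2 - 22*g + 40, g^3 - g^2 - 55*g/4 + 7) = g - 4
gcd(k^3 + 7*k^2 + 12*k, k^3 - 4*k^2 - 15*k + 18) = k + 3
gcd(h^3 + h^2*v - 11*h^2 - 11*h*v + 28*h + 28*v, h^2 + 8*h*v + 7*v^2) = h + v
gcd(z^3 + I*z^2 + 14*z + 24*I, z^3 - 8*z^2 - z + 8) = 1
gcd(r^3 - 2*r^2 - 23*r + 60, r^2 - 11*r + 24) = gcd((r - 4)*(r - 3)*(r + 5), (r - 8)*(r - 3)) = r - 3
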